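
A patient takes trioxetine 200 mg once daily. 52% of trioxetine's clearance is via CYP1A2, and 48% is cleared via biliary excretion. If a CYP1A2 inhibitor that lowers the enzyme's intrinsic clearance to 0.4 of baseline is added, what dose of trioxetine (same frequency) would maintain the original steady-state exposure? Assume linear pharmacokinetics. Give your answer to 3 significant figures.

138 mg

The CYP1A2 pathway (52% of clearance) is reduced to 0.4× activity: 0.52 × 0.4 = 0.208.
Non-CYP routes (48%) are unchanged.
Relative clearance = 0.208 + 0.48 = 0.688.
To maintain the same steady-state level, dose must scale with clearance: new dose = 200 × 0.688 = 138 mg.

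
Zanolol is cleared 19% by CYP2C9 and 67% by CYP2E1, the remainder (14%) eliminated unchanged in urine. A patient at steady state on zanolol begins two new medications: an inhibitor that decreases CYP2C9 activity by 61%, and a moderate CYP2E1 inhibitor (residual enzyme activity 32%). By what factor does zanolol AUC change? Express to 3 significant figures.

2.33

CYP2C9: 0.19 × 0.39 = 0.0741
CYP2E1: 0.67 × 0.32 = 0.2144
Other: 0.14 (unchanged)
CL_new/CL_old = 0.0741 + 0.2144 + 0.14 = 0.4285.
Because AUC varies inversely with clearance, the combined effect is 1 / 0.4285 = 2.33.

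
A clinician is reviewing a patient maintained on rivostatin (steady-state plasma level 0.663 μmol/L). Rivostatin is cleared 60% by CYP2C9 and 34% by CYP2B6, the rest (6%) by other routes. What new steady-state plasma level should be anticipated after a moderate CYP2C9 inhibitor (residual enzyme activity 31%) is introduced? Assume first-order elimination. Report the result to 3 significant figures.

1.13 μmol/L

CYP2C9: 0.6 × 0.31 = 0.186
CYP2B6: 0.34 (unchanged)
Other: 0.06 (unchanged)
New clearance relative to baseline: 0.186 + 0.34 + 0.06 = 0.586.
Steady-state plasma level ∝ 1/CL, so new value = 0.663 / 0.586 = 1.13 μmol/L.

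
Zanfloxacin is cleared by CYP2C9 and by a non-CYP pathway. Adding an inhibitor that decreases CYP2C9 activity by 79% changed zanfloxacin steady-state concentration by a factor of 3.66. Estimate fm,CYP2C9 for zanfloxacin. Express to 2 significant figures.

Let fm be the CYP2C9 fraction. New clearance relative to baseline = fm × 0.21 + (1 − fm).
Steady-state concentration ratio = 1 / (new CL fraction), so new CL fraction = 1 / 3.66 = 0.2732.
fm × 0.21 + 1 − fm = 0.2732  ⇒  fm × (0.21 − 1) = −0.7268  ⇒  fm = 0.92.

0.92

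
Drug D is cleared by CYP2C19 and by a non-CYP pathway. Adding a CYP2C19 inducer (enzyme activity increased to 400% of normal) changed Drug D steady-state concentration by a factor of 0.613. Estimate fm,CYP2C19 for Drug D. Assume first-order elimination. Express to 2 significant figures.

Write x for the fraction cleared via CYP2C19. The observed steady-state concentration change means clearance rose to 1/0.613 = 1.631 of baseline.
Setting x·4 + (1 − x) = 1.631 and solving: x = (1.631 − 1)/(4 − 1) = 0.21.

0.21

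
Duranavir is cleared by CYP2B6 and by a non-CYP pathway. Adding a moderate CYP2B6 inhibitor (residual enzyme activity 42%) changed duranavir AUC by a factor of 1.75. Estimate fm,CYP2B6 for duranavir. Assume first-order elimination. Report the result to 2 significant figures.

0.74

Let x = fm,CYP2B6. Because AUC ∝ 1/CL, relative clearance fell to 1/1.75 = 0.5714.
Setting x·0.42 + (1 − x) = 0.5714 and solving: x = (0.5714 − 1)/(0.42 − 1) = 0.74.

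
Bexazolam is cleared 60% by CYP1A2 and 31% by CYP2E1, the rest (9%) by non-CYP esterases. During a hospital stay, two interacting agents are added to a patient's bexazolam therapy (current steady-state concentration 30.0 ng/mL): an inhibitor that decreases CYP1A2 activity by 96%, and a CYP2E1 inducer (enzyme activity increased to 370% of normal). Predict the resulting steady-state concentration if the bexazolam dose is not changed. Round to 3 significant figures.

The CYP1A2 pathway (60% of clearance) falls to 0.04× activity: 0.6 × 0.04 = 0.024.
The CYP2E1 pathway (31% of clearance) rises to 3.7× activity: 0.31 × 3.7 = 1.147.
Non-CYP routes (9%) are unchanged.
New clearance relative to baseline: 0.024 + 1.147 + 0.09 = 1.261.
Steady-state concentration ∝ 1/CL: new value = 30.0 / 1.261 = 23.8 ng/mL.

23.8 ng/mL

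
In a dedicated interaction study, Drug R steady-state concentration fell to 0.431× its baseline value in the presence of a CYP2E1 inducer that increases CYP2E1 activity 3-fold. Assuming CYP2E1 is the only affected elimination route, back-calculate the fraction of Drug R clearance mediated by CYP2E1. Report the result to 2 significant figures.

Call the CYP2E1 fraction fm. After the interaction, CL_new/CL_old = fm × 3 + (1 − fm).
Steady-state concentration ratio = 1 / (new CL fraction), so new CL fraction = 1 / 0.431 = 2.32.
fm × 3 + 1 − fm = 2.32  ⇒  fm × (3 − 1) = 1.32  ⇒  fm = 0.66.

0.66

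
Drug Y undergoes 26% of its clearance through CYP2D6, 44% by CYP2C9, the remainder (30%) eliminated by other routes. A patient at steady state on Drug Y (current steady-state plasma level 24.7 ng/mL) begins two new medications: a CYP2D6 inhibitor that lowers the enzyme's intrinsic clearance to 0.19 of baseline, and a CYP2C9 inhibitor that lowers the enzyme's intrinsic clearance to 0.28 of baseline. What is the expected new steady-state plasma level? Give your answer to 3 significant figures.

52.3 ng/mL

The CYP2D6 pathway (26% of clearance) drops to 0.19× activity: 0.26 × 0.19 = 0.0494.
The CYP2C9 pathway (44% of clearance) falls to 0.28× activity: 0.44 × 0.28 = 0.1232.
The remaining 30% of clearance is unaffected.
Relative clearance = 0.0494 + 0.1232 + 0.3 = 0.4726.
New steady-state plasma level = 24.7 / 0.4726 = 52.3 ng/mL (concentration scales inversely with clearance).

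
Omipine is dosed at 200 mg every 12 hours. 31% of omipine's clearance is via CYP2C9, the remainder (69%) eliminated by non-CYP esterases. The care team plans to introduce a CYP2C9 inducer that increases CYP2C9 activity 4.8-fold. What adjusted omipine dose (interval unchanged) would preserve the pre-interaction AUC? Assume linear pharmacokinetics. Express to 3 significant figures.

The CYP2C9 pathway (31% of clearance) rises to 4.8× activity: 0.31 × 4.8 = 1.488.
Non-CYP routes (69%) are unchanged.
Relative clearance = 1.488 + 0.69 = 2.178.
To maintain the same steady-state level, dose must scale with clearance: new dose = 200 × 2.178 = 436 mg.

436 mg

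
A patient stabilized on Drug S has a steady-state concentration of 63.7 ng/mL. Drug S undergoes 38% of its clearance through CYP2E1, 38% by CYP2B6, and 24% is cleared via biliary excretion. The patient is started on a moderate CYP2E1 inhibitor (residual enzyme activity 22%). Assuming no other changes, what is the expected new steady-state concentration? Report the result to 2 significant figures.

91 ng/mL

The CYP2E1 pathway (38% of clearance) falls to 0.22× activity: 0.38 × 0.22 = 0.0836.
CYP2B6 (38%) and the residual 24% are unaffected.
CL_new/CL_old = 0.0836 + 0.38 + 0.24 = 0.7036.
Steady-state concentration ∝ 1/CL, so new value = 63.7 / 0.7036 = 91 ng/mL.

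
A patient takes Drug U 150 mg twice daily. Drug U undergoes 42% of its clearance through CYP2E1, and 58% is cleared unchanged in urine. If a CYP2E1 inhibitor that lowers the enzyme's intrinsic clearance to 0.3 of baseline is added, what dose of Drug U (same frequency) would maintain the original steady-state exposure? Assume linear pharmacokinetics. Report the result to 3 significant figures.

106 mg

The CYP2E1 pathway (42% of clearance) falls to 0.3× activity: 0.42 × 0.3 = 0.126.
Non-CYP routes (58%) are unchanged.
Relative clearance = 0.126 + 0.58 = 0.706.
To maintain the same steady-state level, dose must scale with clearance: new dose = 150 × 0.706 = 106 mg.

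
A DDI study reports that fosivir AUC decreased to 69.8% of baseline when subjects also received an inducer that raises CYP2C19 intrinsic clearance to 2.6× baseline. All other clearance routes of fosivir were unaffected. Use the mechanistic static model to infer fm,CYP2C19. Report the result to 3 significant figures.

0.270

CL'/CL = 1 / 0.698 = 1.433
2.6·fm + (1 − fm) = 1.433
fm = (1.433 − 1) / (2.6 − 1) = 0.270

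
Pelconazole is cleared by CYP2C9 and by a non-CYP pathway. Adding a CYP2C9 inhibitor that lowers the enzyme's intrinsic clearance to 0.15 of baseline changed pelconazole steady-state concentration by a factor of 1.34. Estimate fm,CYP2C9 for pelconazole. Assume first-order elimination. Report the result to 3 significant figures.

Let x = fm,CYP2C9. Because steady-state concentration ∝ 1/CL, relative clearance fell to 1/1.34 = 0.7463.
Only the CYP2C9 route changed, so 0.7463 = x·0.15 + (1 − x), giving x = 0.299.

0.299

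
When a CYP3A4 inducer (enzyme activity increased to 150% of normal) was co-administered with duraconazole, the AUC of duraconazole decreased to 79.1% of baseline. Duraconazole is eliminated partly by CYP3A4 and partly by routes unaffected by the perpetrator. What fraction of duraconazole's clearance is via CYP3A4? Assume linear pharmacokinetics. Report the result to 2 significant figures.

0.53

Call the CYP3A4 fraction fm. After the interaction, CL_new/CL_old = fm × 1.5 + (1 − fm).
AUC ratio = 1 / (new CL fraction), so new CL fraction = 1 / 0.791 = 1.264.
fm × 1.5 + 1 − fm = 1.264  ⇒  fm × (1.5 − 1) = 0.2642  ⇒  fm = 0.53.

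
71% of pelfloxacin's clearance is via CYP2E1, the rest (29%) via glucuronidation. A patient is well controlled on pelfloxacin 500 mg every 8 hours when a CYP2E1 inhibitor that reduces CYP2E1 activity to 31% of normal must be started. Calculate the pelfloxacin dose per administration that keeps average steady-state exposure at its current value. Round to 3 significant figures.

255 mg

The CYP2E1 pathway (71% of clearance) drops to 0.31× activity: 0.71 × 0.31 = 0.2201.
The remaining 29% of clearance is unaffected.
CL_new/CL_old = 0.2201 + 0.29 = 0.5101.
Exposure is unchanged when dose changes in proportion to clearance. New dose = 500 mg × 0.5101 = 255 mg.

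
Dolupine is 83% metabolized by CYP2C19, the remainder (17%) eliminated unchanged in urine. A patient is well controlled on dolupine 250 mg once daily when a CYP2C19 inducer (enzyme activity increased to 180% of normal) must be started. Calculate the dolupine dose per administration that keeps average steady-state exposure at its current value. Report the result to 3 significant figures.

416 mg

The CYP2C19 pathway (83% of clearance) increases to 1.8× activity: 0.83 × 1.8 = 1.494.
Non-CYP routes (17%) are unchanged.
Relative clearance = 1.494 + 0.17 = 1.664.
Exposure is unchanged when dose changes in proportion to clearance. New dose = 250 mg × 1.664 = 416 mg.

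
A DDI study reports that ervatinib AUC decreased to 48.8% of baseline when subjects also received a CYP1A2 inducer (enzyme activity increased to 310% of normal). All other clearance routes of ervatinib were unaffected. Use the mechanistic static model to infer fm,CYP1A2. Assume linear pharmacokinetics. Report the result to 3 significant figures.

0.500

CL'/CL = 1 / 0.488 = 2.049
3.1·fm + (1 − fm) = 2.049
fm = (2.049 − 1) / (3.1 − 1) = 0.500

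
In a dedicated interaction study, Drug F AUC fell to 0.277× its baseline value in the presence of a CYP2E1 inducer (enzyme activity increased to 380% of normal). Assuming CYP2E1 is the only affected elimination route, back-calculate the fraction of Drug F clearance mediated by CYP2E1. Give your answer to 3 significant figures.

0.932

Call the CYP2E1 fraction fm. After the interaction, CL_new/CL_old = fm × 3.8 + (1 − fm).
AUC ratio = 1 / (new CL fraction), so new CL fraction = 1 / 0.277 = 3.61.
fm × 3.8 + 1 − fm = 3.61  ⇒  fm × (3.8 − 1) = 2.61  ⇒  fm = 0.932.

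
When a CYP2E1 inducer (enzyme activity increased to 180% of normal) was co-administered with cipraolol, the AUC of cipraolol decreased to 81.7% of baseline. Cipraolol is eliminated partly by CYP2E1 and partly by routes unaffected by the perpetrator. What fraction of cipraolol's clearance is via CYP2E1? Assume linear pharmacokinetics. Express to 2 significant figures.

Let fm be the CYP2E1 fraction. New clearance relative to baseline = fm × 1.8 + (1 − fm).
AUC ratio = 1 / (new CL fraction), so new CL fraction = 1 / 0.817 = 1.224.
fm × 1.8 + 1 − fm = 1.224  ⇒  fm × (1.8 − 1) = 0.224  ⇒  fm = 0.28.

0.28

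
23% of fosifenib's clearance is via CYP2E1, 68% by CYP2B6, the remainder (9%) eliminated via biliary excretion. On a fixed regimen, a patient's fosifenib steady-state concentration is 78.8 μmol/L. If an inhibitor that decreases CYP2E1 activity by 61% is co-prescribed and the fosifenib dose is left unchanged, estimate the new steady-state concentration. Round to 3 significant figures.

91.7 μmol/L

The CYP2E1 pathway (23% of clearance) is reduced to 0.39× activity: 0.23 × 0.39 = 0.0897.
CYP2B6 (68%) and the residual 9% are unaffected.
Relative clearance = 0.0897 + 0.68 + 0.09 = 0.8597.
With dosing unchanged, steady-state concentration scales as 1/CL: 78.8 / 0.8597 = 91.7 μmol/L.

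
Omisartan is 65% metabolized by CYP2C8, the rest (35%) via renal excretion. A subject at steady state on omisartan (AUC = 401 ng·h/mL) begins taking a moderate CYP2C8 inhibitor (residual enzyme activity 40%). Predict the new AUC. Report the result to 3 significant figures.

657 ng·h/mL

CYP2C8: 0.65 × 0.4 = 0.26
Other: 0.35 (unchanged)
Relative clearance = 0.26 + 0.35 = 0.61.
New AUC = baseline ÷ relative clearance = 401 / 0.61 = 657 ng·h/mL.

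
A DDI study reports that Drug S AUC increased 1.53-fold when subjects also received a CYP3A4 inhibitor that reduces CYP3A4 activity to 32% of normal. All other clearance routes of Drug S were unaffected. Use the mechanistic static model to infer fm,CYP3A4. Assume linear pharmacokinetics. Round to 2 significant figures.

Write x for the fraction cleared via CYP3A4. The observed AUC change means clearance fell to 1/1.53 = 0.6536 of baseline.
Only the CYP3A4 route changed, so 0.6536 = x·0.32 + (1 − x), giving x = 0.51.

0.51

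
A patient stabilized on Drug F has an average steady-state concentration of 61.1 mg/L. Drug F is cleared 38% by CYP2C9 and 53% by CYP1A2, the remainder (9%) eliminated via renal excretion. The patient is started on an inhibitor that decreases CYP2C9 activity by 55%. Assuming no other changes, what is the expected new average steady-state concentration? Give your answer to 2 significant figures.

CYP2C9: 0.38 × 0.45 = 0.171
CYP1A2: 0.53 (unchanged)
Other: 0.09 (unchanged)
New clearance relative to baseline: 0.171 + 0.53 + 0.09 = 0.791.
With dosing unchanged, average steady-state concentration scales as 1/CL: 61.1 / 0.791 = 77 mg/L.

77 mg/L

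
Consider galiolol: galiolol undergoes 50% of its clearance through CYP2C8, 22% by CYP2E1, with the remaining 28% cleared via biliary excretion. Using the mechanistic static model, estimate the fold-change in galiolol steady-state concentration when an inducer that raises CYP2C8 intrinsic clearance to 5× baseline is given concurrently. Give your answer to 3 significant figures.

0.333

The CYP2C8 pathway (50% of clearance) is boosted to 5× activity: 0.5 × 5 = 2.5.
CYP2E1 (22%) and the residual 28% are unaffected.
CL_new/CL_old = 2.5 + 0.22 + 0.28 = 3.
Steady-state concentration ratio = CL_old/CL_new = 1 / 3 = 0.333.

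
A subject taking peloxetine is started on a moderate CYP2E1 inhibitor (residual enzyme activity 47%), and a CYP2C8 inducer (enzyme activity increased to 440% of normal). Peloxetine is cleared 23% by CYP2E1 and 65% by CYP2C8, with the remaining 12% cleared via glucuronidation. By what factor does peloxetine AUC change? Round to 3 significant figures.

CYP2E1: 0.23 × 0.47 = 0.1081
CYP2C8: 0.65 × 4.4 = 2.86
Other: 0.12 (unchanged)
New clearance relative to baseline: 0.1081 + 2.86 + 0.12 = 3.0881.
Because AUC varies inversely with clearance, the combined effect is 1 / 3.0881 = 0.324.

0.324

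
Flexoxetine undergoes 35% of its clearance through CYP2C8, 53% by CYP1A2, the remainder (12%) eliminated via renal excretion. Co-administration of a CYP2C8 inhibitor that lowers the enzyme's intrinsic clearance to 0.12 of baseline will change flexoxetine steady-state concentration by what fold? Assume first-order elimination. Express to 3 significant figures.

The CYP2C8 pathway (35% of clearance) drops to 0.12× activity: 0.35 × 0.12 = 0.042.
CYP1A2 (53%) and the residual 12% are unaffected.
Relative clearance = 0.042 + 0.53 + 0.12 = 0.692.
Steady-state concentration is inversely proportional to clearance, so the fold-change is 1 / 0.692 = 1.45.

1.45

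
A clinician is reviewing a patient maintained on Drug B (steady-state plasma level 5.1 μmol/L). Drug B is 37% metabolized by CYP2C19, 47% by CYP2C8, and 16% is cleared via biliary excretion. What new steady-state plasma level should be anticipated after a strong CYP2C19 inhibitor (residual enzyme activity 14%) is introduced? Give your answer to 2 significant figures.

7.5 μmol/L

The CYP2C19 pathway (37% of clearance) drops to 0.14× activity: 0.37 × 0.14 = 0.0518.
CYP2C8 (47%) and the residual 16% are unaffected.
New clearance relative to baseline: 0.0518 + 0.47 + 0.16 = 0.6818.
Steady-state plasma level ∝ 1/CL, so new value = 5.1 / 0.6818 = 7.5 μmol/L.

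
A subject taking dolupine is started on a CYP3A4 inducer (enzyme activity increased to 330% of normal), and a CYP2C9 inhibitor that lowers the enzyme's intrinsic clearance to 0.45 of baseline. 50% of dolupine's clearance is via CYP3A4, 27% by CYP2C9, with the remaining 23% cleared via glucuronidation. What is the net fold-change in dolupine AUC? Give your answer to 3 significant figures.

CYP3A4: 0.5 × 3.3 = 1.65
CYP2C9: 0.27 × 0.45 = 0.1215
Other: 0.23 (unchanged)
Relative clearance = 1.65 + 0.1215 + 0.23 = 2.0015.
AUC ∝ 1/CL: fold-change = 1 / 2.0015 = 0.500.

0.500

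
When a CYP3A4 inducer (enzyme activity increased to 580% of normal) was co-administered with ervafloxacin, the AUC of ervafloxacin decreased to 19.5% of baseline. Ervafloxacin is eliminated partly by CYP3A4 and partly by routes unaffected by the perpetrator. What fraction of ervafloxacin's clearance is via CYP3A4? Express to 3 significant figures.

0.860

CL'/CL = 1 / 0.195 = 5.128
5.8·fm + (1 − fm) = 5.128
fm = (5.128 − 1) / (5.8 − 1) = 0.860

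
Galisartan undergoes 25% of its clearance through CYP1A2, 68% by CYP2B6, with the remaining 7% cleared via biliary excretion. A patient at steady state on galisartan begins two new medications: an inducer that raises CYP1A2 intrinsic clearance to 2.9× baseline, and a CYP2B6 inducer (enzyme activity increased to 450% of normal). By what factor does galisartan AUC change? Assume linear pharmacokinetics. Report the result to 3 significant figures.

0.259

CYP1A2: 0.25 × 2.9 = 0.725
CYP2B6: 0.68 × 4.5 = 3.06
Other: 0.07 (unchanged)
CL_new/CL_old = 0.725 + 3.06 + 0.07 = 3.855.
AUC ∝ 1/CL: fold-change = 1 / 3.855 = 0.259.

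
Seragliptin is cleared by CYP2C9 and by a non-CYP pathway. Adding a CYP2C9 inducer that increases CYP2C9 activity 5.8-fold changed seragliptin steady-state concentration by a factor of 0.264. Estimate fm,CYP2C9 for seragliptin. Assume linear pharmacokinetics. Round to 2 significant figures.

CL'/CL = 1 / 0.264 = 3.788
5.8·fm + (1 − fm) = 3.788
fm = (3.788 − 1) / (5.8 − 1) = 0.58

0.58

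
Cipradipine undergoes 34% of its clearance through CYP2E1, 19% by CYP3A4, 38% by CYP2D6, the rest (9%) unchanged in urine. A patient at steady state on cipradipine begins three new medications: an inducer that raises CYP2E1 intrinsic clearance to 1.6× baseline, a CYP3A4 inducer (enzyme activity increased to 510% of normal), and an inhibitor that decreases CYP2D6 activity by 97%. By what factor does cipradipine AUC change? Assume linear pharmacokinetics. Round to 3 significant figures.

0.619

CYP2E1: 0.34 × 1.6 = 0.544
CYP3A4: 0.19 × 5.1 = 0.969
CYP2D6: 0.38 × 0.03 = 0.0114
Other: 0.09 (unchanged)
CL_new/CL_old = 0.544 + 0.969 + 0.0114 + 0.09 = 1.6144.
AUC ∝ 1/CL: fold-change = 1 / 1.6144 = 0.619.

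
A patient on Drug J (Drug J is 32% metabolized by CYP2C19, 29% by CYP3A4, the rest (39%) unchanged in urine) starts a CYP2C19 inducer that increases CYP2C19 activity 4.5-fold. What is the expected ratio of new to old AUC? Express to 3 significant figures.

The CYP2C19 pathway (32% of clearance) increases to 4.5× activity: 0.32 × 4.5 = 1.44.
CYP3A4 (29%) and the residual 39% are unaffected.
Relative clearance = 1.44 + 0.29 + 0.39 = 2.12.
AUC is inversely proportional to clearance, so the fold-change is 1 / 2.12 = 0.472.

0.472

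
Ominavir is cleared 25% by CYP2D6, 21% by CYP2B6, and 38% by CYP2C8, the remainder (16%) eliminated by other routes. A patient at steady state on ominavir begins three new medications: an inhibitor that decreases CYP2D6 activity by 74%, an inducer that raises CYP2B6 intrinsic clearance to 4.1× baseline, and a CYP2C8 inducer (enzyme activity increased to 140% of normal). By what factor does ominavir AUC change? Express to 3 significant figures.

0.618

The CYP2D6 pathway (25% of clearance) is reduced to 0.26× activity: 0.25 × 0.26 = 0.065.
The CYP2B6 pathway (21% of clearance) rises to 4.1× activity: 0.21 × 4.1 = 0.861.
The CYP2C8 pathway (38% of clearance) is boosted to 1.4× activity: 0.38 × 1.4 = 0.532.
The remaining 16% of clearance is unaffected.
New clearance relative to baseline: 0.065 + 0.861 + 0.532 + 0.16 = 1.618.
AUC ∝ 1/CL: fold-change = 1 / 1.618 = 0.618.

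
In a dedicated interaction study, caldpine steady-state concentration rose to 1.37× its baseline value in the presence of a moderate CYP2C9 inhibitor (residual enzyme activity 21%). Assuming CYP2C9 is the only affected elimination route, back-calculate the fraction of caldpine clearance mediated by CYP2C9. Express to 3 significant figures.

0.342

CL'/CL = 1 / 1.37 = 0.7299
0.21·fm + (1 − fm) = 0.7299
fm = (0.7299 − 1) / (0.21 − 1) = 0.342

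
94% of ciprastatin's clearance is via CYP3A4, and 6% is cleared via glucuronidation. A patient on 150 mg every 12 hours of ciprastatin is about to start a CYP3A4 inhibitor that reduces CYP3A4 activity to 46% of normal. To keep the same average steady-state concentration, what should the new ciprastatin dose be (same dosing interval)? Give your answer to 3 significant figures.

73.9 mg

The CYP3A4 pathway (94% of clearance) drops to 0.46× activity: 0.94 × 0.46 = 0.4324.
The remaining 6% of clearance is unaffected.
CL_new/CL_old = 0.4324 + 0.06 = 0.4924.
Exposure is unchanged when dose changes in proportion to clearance. New dose = 150 mg × 0.4924 = 73.9 mg.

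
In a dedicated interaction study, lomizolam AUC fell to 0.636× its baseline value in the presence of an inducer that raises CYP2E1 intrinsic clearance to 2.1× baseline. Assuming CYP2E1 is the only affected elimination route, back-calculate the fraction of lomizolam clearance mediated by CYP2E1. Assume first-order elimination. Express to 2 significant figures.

Let x = fm,CYP2E1. Because AUC ∝ 1/CL, relative clearance rose to 1/0.636 = 1.572.
Setting x·2.1 + (1 − x) = 1.572 and solving: x = (1.572 − 1)/(2.1 − 1) = 0.52.

0.52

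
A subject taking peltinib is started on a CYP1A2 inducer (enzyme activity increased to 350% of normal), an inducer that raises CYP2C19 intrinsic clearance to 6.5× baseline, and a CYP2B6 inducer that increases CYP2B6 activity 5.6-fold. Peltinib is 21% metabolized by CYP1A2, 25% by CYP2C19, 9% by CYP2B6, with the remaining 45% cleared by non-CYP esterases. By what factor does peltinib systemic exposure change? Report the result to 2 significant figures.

0.30

The CYP1A2 pathway (21% of clearance) rises to 3.5× activity: 0.21 × 3.5 = 0.735.
The CYP2C19 pathway (25% of clearance) increases to 6.5× activity: 0.25 × 6.5 = 1.625.
The CYP2B6 pathway (9% of clearance) is boosted to 5.6× activity: 0.09 × 5.6 = 0.504.
Non-CYP routes (45%) are unchanged.
CL_new/CL_old = 0.735 + 1.625 + 0.504 + 0.45 = 3.314.
Net systemic exposure ratio = 1 / 3.314 = 0.30.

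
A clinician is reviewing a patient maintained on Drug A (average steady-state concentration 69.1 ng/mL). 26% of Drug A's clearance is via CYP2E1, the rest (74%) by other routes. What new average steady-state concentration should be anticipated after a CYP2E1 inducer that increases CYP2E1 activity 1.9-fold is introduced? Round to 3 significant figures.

56.0 ng/mL

CYP2E1: 0.26 × 1.9 = 0.494
Other: 0.74 (unchanged)
New clearance relative to baseline: 0.494 + 0.74 = 1.234.
Average steady-state concentration ∝ 1/CL, so new value = 69.1 / 1.234 = 56.0 ng/mL.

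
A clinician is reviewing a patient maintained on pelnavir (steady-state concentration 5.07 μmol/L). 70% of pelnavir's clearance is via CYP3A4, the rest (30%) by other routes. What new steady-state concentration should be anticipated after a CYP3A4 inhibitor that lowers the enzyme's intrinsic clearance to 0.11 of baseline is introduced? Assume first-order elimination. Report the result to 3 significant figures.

The CYP3A4 pathway (70% of clearance) is reduced to 0.11× activity: 0.7 × 0.11 = 0.077.
The remaining 30% of clearance is unaffected.
Relative clearance = 0.077 + 0.3 = 0.377.
Steady-state concentration ∝ 1/CL, so new value = 5.07 / 0.377 = 13.4 μmol/L.

13.4 μmol/L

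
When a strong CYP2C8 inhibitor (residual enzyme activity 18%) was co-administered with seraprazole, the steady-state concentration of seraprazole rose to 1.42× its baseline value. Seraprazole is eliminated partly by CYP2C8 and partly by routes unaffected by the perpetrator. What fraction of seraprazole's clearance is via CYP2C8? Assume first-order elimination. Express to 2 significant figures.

CL'/CL = 1 / 1.42 = 0.7042
0.18·fm + (1 − fm) = 0.7042
fm = (0.7042 − 1) / (0.18 − 1) = 0.36

0.36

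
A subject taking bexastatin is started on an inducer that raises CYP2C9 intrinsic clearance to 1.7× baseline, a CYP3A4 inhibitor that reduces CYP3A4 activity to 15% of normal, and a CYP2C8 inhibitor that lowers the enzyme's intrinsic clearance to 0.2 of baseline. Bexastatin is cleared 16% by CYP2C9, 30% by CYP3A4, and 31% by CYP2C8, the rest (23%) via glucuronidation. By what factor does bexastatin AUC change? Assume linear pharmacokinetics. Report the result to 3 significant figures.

1.64

The CYP2C9 pathway (16% of clearance) increases to 1.7× activity: 0.16 × 1.7 = 0.272.
The CYP3A4 pathway (30% of clearance) drops to 0.15× activity: 0.3 × 0.15 = 0.045.
The CYP2C8 pathway (31% of clearance) is reduced to 0.2× activity: 0.31 × 0.2 = 0.062.
The remaining 23% of clearance is unaffected.
New clearance relative to baseline: 0.272 + 0.045 + 0.062 + 0.23 = 0.609.
AUC ∝ 1/CL: fold-change = 1 / 0.609 = 1.64.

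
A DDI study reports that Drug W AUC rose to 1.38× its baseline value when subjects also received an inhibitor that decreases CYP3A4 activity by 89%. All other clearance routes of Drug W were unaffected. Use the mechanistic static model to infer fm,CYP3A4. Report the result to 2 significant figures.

0.31

CL'/CL = 1 / 1.38 = 0.7246
0.11·fm + (1 − fm) = 0.7246
fm = (0.7246 − 1) / (0.11 − 1) = 0.31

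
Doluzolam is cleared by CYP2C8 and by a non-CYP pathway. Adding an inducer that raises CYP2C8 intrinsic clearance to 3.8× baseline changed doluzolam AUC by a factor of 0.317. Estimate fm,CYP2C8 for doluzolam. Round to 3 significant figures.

Let x = fm,CYP2C8. Because AUC ∝ 1/CL, relative clearance rose to 1/0.317 = 3.155.
Only the CYP2C8 route changed, so 3.155 = x·3.8 + (1 − x), giving x = 0.769.

0.769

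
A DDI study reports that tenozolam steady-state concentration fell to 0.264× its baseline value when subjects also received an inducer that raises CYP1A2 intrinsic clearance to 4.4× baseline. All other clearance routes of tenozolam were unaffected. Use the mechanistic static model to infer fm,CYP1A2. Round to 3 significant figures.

Let x = fm,CYP1A2. Because steady-state concentration ∝ 1/CL, relative clearance rose to 1/0.264 = 3.788.
Setting x·4.4 + (1 − x) = 3.788 and solving: x = (3.788 − 1)/(4.4 − 1) = 0.820.

0.820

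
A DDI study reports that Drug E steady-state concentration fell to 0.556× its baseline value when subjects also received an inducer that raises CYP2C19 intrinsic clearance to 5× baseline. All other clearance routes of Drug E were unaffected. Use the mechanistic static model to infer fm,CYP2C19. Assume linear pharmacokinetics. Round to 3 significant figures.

Write x for the fraction cleared via CYP2C19. The observed steady-state concentration change means clearance rose to 1/0.556 = 1.799 of baseline.
Setting x·5 + (1 − x) = 1.799 and solving: x = (1.799 − 1)/(5 − 1) = 0.200.

0.200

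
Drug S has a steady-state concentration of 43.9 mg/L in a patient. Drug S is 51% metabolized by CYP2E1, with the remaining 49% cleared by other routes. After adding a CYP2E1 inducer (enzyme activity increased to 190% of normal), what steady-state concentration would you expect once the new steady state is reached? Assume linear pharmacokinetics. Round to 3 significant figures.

30.1 mg/L

The CYP2E1 pathway (51% of clearance) is boosted to 1.9× activity: 0.51 × 1.9 = 0.969.
The remaining 49% of clearance is unaffected.
Relative clearance = 0.969 + 0.49 = 1.459.
Steady-state concentration ∝ 1/CL, so new value = 43.9 / 1.459 = 30.1 mg/L.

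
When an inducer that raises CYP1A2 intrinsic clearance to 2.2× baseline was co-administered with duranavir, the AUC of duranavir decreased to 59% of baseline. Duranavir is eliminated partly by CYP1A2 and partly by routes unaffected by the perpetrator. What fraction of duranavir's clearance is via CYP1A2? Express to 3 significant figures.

Write x for the fraction cleared via CYP1A2. The observed AUC change means clearance rose to 1/0.590 = 1.695 of baseline.
Only the CYP1A2 route changed, so 1.695 = x·2.2 + (1 − x), giving x = 0.579.

0.579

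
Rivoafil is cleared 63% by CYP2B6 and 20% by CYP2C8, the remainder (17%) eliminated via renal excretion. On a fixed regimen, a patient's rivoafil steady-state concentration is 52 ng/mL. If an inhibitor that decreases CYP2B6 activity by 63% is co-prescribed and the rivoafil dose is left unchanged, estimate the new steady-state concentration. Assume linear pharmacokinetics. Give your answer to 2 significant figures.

86 ng/mL

CYP2B6: 0.63 × 0.37 = 0.2331
CYP2C8: 0.2 (unchanged)
Other: 0.17 (unchanged)
CL_new/CL_old = 0.2331 + 0.2 + 0.17 = 0.6031.
With dosing unchanged, steady-state concentration scales as 1/CL: 52 / 0.6031 = 86 ng/mL.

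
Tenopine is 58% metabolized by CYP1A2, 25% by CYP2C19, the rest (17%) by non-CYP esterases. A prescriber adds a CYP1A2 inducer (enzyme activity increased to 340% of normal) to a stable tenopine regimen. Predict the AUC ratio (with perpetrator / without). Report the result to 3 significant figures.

0.418

CYP1A2: 0.58 × 3.4 = 1.972
CYP2C19: 0.25 (unchanged)
Other: 0.17 (unchanged)
New clearance relative to baseline: 1.972 + 0.25 + 0.17 = 2.392.
AUC ratio = CL_old/CL_new = 1 / 2.392 = 0.418.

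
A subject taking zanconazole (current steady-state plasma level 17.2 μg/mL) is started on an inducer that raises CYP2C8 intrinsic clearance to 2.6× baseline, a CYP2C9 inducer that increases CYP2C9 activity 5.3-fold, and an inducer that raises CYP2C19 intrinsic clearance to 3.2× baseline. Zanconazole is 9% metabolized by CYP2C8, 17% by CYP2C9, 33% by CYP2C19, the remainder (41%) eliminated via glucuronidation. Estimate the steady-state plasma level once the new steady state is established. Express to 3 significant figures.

The CYP2C8 pathway (9% of clearance) rises to 2.6× activity: 0.09 × 2.6 = 0.234.
The CYP2C9 pathway (17% of clearance) increases to 5.3× activity: 0.17 × 5.3 = 0.901.
The CYP2C19 pathway (33% of clearance) is boosted to 3.2× activity: 0.33 × 3.2 = 1.056.
Non-CYP routes (41%) are unchanged.
CL_new/CL_old = 0.234 + 0.901 + 1.056 + 0.41 = 2.601.
Steady-state plasma level ∝ 1/CL: new value = 17.2 / 2.601 = 6.61 μg/mL.

6.61 μg/mL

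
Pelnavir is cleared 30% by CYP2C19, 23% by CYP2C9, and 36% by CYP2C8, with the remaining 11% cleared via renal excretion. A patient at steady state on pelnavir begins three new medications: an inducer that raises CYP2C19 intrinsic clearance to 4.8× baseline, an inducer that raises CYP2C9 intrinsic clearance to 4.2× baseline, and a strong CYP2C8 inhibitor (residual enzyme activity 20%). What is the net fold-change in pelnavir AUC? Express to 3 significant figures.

The CYP2C19 pathway (30% of clearance) rises to 4.8× activity: 0.3 × 4.8 = 1.44.
The CYP2C9 pathway (23% of clearance) is boosted to 4.2× activity: 0.23 × 4.2 = 0.966.
The CYP2C8 pathway (36% of clearance) falls to 0.2× activity: 0.36 × 0.2 = 0.072.
Non-CYP routes (11%) are unchanged.
CL_new/CL_old = 1.44 + 0.966 + 0.072 + 0.11 = 2.588.
Because AUC varies inversely with clearance, the combined effect is 1 / 2.588 = 0.386.

0.386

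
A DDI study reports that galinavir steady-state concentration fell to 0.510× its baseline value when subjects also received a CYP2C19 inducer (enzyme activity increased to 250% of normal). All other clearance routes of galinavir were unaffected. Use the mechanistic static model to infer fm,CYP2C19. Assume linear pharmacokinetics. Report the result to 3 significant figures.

CL'/CL = 1 / 0.510 = 1.961
2.5·fm + (1 − fm) = 1.961
fm = (1.961 − 1) / (2.5 − 1) = 0.641

0.641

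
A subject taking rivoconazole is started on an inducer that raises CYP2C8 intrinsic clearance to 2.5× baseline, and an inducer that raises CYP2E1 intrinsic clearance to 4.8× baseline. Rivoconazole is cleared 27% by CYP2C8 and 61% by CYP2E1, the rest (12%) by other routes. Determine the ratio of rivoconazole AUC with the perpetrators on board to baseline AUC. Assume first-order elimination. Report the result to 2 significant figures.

0.27

The CYP2C8 pathway (27% of clearance) increases to 2.5× activity: 0.27 × 2.5 = 0.675.
The CYP2E1 pathway (61% of clearance) increases to 4.8× activity: 0.61 × 4.8 = 2.928.
The remaining 12% of clearance is unaffected.
New clearance relative to baseline: 0.675 + 2.928 + 0.12 = 3.723.
Net AUC ratio = 1 / 3.723 = 0.27.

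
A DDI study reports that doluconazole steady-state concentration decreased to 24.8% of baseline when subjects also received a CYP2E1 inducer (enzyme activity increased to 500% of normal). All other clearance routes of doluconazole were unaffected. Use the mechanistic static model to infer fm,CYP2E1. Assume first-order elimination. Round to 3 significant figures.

0.758

CL'/CL = 1 / 0.248 = 4.032
5·fm + (1 − fm) = 4.032
fm = (4.032 − 1) / (5 − 1) = 0.758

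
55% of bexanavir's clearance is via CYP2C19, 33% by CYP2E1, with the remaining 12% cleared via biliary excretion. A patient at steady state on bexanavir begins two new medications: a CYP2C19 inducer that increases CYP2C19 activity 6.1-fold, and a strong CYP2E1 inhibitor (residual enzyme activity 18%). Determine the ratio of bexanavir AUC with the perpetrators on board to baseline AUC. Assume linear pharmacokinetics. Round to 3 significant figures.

The CYP2C19 pathway (55% of clearance) is boosted to 6.1× activity: 0.55 × 6.1 = 3.355.
The CYP2E1 pathway (33% of clearance) drops to 0.18× activity: 0.33 × 0.18 = 0.0594.
The remaining 12% of clearance is unaffected.
New clearance relative to baseline: 3.355 + 0.0594 + 0.12 = 3.5344.
Because AUC varies inversely with clearance, the combined effect is 1 / 3.5344 = 0.283.

0.283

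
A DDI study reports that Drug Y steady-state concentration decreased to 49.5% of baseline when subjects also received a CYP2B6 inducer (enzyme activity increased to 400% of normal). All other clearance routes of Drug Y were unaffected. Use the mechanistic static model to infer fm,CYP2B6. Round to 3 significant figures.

Let x = fm,CYP2B6. Because steady-state concentration ∝ 1/CL, relative clearance rose to 1/0.495 = 2.02.
Setting x·4 + (1 − x) = 2.02 and solving: x = (2.02 − 1)/(4 − 1) = 0.340.

0.340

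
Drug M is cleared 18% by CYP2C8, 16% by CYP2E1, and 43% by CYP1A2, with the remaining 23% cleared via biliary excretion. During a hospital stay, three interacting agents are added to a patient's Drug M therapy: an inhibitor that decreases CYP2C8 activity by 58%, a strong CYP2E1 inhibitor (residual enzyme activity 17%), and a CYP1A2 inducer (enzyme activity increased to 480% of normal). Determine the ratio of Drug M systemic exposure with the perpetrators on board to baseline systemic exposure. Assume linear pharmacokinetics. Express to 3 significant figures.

0.417

The CYP2C8 pathway (18% of clearance) is reduced to 0.42× activity: 0.18 × 0.42 = 0.0756.
The CYP2E1 pathway (16% of clearance) drops to 0.17× activity: 0.16 × 0.17 = 0.0272.
The CYP1A2 pathway (43% of clearance) rises to 4.8× activity: 0.43 × 4.8 = 2.064.
Non-CYP routes (23%) are unchanged.
Relative clearance = 0.0756 + 0.0272 + 2.064 + 0.23 = 2.3968.
Net systemic exposure ratio = 1 / 2.3968 = 0.417.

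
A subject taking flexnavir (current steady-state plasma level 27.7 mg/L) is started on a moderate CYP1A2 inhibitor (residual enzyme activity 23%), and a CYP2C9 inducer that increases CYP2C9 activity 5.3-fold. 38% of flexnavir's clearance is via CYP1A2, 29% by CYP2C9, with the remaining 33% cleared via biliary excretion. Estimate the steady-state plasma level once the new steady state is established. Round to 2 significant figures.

14 mg/L

CYP1A2: 0.38 × 0.23 = 0.0874
CYP2C9: 0.29 × 5.3 = 1.537
Other: 0.33 (unchanged)
Relative clearance = 0.0874 + 1.537 + 0.33 = 1.9544.
Steady-state plasma level ∝ 1/CL: new value = 27.7 / 1.9544 = 14 mg/L.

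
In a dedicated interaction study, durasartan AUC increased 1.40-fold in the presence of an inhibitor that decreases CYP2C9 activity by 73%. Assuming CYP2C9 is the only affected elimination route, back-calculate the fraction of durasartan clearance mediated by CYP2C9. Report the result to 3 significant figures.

Let x = fm,CYP2C9. Because AUC ∝ 1/CL, relative clearance fell to 1/1.40 = 0.7143.
Setting x·0.27 + (1 − x) = 0.7143 and solving: x = (0.7143 − 1)/(0.27 − 1) = 0.391.

0.391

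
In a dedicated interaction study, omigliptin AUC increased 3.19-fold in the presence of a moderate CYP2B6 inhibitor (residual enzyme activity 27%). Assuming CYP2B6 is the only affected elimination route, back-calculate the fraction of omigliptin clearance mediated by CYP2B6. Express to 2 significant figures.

CL'/CL = 1 / 3.19 = 0.3135
0.27·fm + (1 − fm) = 0.3135
fm = (0.3135 − 1) / (0.27 − 1) = 0.94

0.94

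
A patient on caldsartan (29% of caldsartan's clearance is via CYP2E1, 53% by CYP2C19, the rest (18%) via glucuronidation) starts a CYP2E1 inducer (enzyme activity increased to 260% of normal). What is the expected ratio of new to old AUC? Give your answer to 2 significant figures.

The CYP2E1 pathway (29% of clearance) rises to 2.6× activity: 0.29 × 2.6 = 0.754.
CYP2C19 (53%) and the residual 18% are unaffected.
Relative clearance = 0.754 + 0.53 + 0.18 = 1.464.
Since AUC ∝ 1/CL, the ratio is 1 / 1.464 = 0.68.

0.68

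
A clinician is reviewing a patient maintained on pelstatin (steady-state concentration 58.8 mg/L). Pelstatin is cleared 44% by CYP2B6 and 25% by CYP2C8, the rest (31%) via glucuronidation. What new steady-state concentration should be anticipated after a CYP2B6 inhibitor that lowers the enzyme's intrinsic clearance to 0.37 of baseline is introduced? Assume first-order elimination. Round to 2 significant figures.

The CYP2B6 pathway (44% of clearance) drops to 0.37× activity: 0.44 × 0.37 = 0.1628.
CYP2C8 (25%) and the residual 31% are unaffected.
Relative clearance = 0.1628 + 0.25 + 0.31 = 0.7228.
With dosing unchanged, steady-state concentration scales as 1/CL: 58.8 / 0.7228 = 81 mg/L.

81 mg/L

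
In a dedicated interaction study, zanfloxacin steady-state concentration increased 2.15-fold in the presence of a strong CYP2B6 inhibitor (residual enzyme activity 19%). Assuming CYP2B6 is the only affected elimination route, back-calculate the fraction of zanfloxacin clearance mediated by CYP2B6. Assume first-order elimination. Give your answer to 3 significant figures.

Write x for the fraction cleared via CYP2B6. The observed steady-state concentration change means clearance fell to 1/2.15 = 0.4651 of baseline.
Only the CYP2B6 route changed, so 0.4651 = x·0.19 + (1 − x), giving x = 0.660.

0.660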